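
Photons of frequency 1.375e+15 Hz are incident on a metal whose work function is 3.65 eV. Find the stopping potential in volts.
2.0365 V

The stopping potential V_s satisfies: eV_s = KE_max

First, find KE_max using Einstein's equation:
E_photon = hf = (6.626×10⁻³⁴ J·s)(1.375e+15 Hz) = 5.6865 eV
KE_max = E_photon - φ = 5.6865 - 3.65 = 2.0365 eV

Since eV_s = KE_max:
V_s = KE_max/e = 2.0365 V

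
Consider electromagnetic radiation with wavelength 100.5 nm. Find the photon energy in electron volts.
12.3367 eV

Using E = hf = hc/λ:

E = hc/λ = (6.626×10⁻³⁴ J·s)(3×10⁸ m/s) / (100.5×10⁻⁹ m)
E = 12.3367 eV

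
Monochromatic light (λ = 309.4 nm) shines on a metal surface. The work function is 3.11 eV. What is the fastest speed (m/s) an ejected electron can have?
5.6180e+05 m/s

First, find the maximum kinetic energy:
E_photon = hc/λ = 4.0072 eV
KE_max = E_photon - φ = 4.0072 - 3.11 = 0.8972 eV

Convert to Joules: KE_max = 0.8972 × 1.602×10⁻¹⁹ J = 1.4375e-19 J

Then use KE = ½mv² to find velocity:
v = √(2·KE/m) = √(2 × 1.4375e-19 J / 9.109e-31 kg)
v = 5.6180e+05 m/s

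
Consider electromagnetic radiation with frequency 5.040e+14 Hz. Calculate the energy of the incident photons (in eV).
2.0844 eV

Using E = hf:

E = hf = (6.626×10⁻³⁴ J·s)(5.040e+14 Hz)
E = 2.0844 eV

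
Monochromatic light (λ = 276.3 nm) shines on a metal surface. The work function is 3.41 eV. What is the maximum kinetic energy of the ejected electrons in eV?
1.0773 eV

Using Einstein's photoelectric equation: KE_max = hf - φ = hc/λ - φ

First, calculate the photon energy:
E_photon = hc/λ = (6.626×10⁻³⁴ J·s)(3×10⁸ m/s) / (276.3×10⁻⁹ m)
E_photon = 4.4873 eV

Then, the maximum kinetic energy:
KE_max = E_photon - φ = 4.4873 eV - 3.41 eV = 1.0773 eV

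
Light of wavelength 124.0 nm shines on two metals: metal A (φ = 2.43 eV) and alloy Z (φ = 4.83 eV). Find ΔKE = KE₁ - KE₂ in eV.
2.4000 eV

Using KE_max = hc/λ - φ for each metal:

Photon energy: E = hc/λ = 9.9987 eV

For metal A (φ₁ = 2.43 eV):
KE₁ = E - φ₁ = 9.9987 - 2.43 = 7.5687 eV

For alloy Z (φ₂ = 4.83 eV):
KE₂ = E - φ₂ = 9.9987 - 4.83 = 5.1687 eV

Difference:
ΔKE = KE₁ - KE₂ = 7.5687 - 5.1687 = 2.4000 eV

Note: The difference equals the difference in work functions: 4.83 - 2.43 = 2.40 eV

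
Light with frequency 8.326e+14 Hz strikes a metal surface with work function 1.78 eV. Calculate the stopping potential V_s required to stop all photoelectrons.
1.6634 V

The stopping potential V_s satisfies: eV_s = KE_max

First, find KE_max using Einstein's equation:
E_photon = hf = (6.626×10⁻³⁴ J·s)(8.326e+14 Hz) = 3.4434 eV
KE_max = E_photon - φ = 3.4434 - 1.78 = 1.6634 eV

Since eV_s = KE_max:
V_s = KE_max/e = 1.6634 V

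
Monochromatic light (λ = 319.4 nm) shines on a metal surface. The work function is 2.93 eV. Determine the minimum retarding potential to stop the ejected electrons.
0.9518 V

The stopping potential V_s satisfies: eV_s = KE_max

First, find KE_max using Einstein's equation:
E_photon = hc/λ = 3.8818 eV
KE_max = E_photon - φ = 3.8818 - 2.93 = 0.9518 eV

Since eV_s = KE_max:
V_s = KE_max/e = 0.9518 V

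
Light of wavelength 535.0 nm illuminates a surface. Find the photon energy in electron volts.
2.3175 eV

Using E = hf = hc/λ:

E = hc/λ = (6.626×10⁻³⁴ J·s)(3×10⁸ m/s) / (535.0×10⁻⁹ m)
E = 2.3175 eV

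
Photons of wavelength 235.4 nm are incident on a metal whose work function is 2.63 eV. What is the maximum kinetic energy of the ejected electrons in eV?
2.6370 eV

Using Einstein's photoelectric equation: KE_max = hf - φ = hc/λ - φ

First, calculate the photon energy:
E_photon = hc/λ = (6.626×10⁻³⁴ J·s)(3×10⁸ m/s) / (235.4×10⁻⁹ m)
E_photon = 5.2670 eV

Then, the maximum kinetic energy:
KE_max = E_photon - φ = 5.2670 eV - 2.63 eV = 2.6370 eV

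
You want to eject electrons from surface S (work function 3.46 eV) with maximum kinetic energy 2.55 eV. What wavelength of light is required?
206.30 nm

From Einstein's equation: KE_max = hc/λ - φ

Rearranging for λ:
hc/λ = KE_max + φ
λ = hc/(KE_max + φ)

Required photon energy:
E_photon = KE_max + φ = 2.55 + 3.46 = 6.01 eV

Required wavelength:
λ = hc/E_photon = (6.626×10⁻³⁴)(3×10⁸) / (6.01 × 1.602×10⁻¹⁹)
λ = 206.30 nm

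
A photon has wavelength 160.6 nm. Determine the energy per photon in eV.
7.7201 eV

Using E = hf = hc/λ:

E = hc/λ = (6.626×10⁻³⁴ J·s)(3×10⁸ m/s) / (160.6×10⁻⁹ m)
E = 7.7201 eV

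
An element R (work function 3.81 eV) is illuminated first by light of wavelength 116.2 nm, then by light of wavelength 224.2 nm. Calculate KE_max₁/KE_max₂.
3.9881

Using Einstein's equation: KE_max = hc/λ - φ

For λ₁ = 116.2 nm:
E₁ = hc/λ₁ = 10.6699 eV
KE₁ = E₁ - φ = 10.6699 - 3.81 = 6.8599 eV

For λ₂ = 224.2 nm:
E₂ = hc/λ₂ = 5.5301 eV
KE₂ = E₂ - φ = 5.5301 - 3.81 = 1.7201 eV

Ratio: KE₁/KE₂ = 6.8599/1.7201 = 3.9881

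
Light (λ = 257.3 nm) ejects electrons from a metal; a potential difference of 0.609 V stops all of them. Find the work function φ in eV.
4.21 eV

The stopping potential gives the maximum kinetic energy: KE_max = eV_s = 0.609 eV

From Einstein's photoelectric equation: KE_max = hc/λ - φ
Rearranging: φ = hc/λ - KE_max

Calculate photon energy:
E_photon = hc/λ = (6.626×10⁻³⁴ J·s)(3×10⁸ m/s) / (257.3×10⁻⁹ m) = 4.8187 eV

Therefore:
φ = 4.8187 - 0.609 = 4.21 eV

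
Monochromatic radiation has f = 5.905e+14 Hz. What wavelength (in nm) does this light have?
507.69 nm

Using the wave equation: c = fλ

Solving for wavelength:
λ = c/f = (3×10⁸ m/s) / (5.905e+14 Hz)
λ = 507.69 nm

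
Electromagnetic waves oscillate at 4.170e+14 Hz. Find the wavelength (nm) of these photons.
718.93 nm

Using the wave equation: c = fλ

Solving for wavelength:
λ = c/f = (3×10⁸ m/s) / (4.170e+14 Hz)
λ = 718.93 nm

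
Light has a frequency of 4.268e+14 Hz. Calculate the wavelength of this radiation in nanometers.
702.42 nm

Using the wave equation: c = fλ

Solving for wavelength:
λ = c/f = (3×10⁸ m/s) / (4.268e+14 Hz)
λ = 702.42 nm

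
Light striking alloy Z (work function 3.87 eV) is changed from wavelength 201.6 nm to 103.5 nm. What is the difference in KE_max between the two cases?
5.8291 eV

Using Einstein's equation: KE_max = hc/λ - φ

For λ₁ = 201.6 nm:
KE₁ = hc/λ₁ - φ = 6.1500 - 3.87 = 2.2800 eV

For λ₂ = 103.5 nm:
KE₂ = hc/λ₂ - φ = 11.9791 - 3.87 = 8.1091 eV

Change in KE:
ΔKE = KE₂ - KE₁ = 8.1091 - 2.2800 = 5.8291 eV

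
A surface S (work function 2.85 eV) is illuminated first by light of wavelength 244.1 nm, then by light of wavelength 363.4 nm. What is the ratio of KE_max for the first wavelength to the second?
3.9681

Using Einstein's equation: KE_max = hc/λ - φ

For λ₁ = 244.1 nm:
E₁ = hc/λ₁ = 5.0792 eV
KE₁ = E₁ - φ = 5.0792 - 2.85 = 2.2292 eV

For λ₂ = 363.4 nm:
E₂ = hc/λ₂ = 3.4118 eV
KE₂ = E₂ - φ = 3.4118 - 2.85 = 0.5618 eV

Ratio: KE₁/KE₂ = 2.2292/0.5618 = 3.9681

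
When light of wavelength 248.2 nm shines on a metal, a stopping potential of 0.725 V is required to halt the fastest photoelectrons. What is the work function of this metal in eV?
4.27 eV

The stopping potential gives the maximum kinetic energy: KE_max = eV_s = 0.725 eV

From Einstein's photoelectric equation: KE_max = hc/λ - φ
Rearranging: φ = hc/λ - KE_max

Calculate photon energy:
E_photon = hc/λ = (6.626×10⁻³⁴ J·s)(3×10⁸ m/s) / (248.2×10⁻⁹ m) = 4.9953 eV

Therefore:
φ = 4.9953 - 0.725 = 4.27 eV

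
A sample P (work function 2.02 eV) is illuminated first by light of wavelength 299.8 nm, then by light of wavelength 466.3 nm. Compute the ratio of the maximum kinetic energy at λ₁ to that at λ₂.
3.3113

Using Einstein's equation: KE_max = hc/λ - φ

For λ₁ = 299.8 nm:
E₁ = hc/λ₁ = 4.1356 eV
KE₁ = E₁ - φ = 4.1356 - 2.02 = 2.1156 eV

For λ₂ = 466.3 nm:
E₂ = hc/λ₂ = 2.6589 eV
KE₂ = E₂ - φ = 2.6589 - 2.02 = 0.6389 eV

Ratio: KE₁/KE₂ = 2.1156/0.6389 = 3.3113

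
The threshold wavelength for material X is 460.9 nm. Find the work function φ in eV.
2.69 eV

At the threshold wavelength, photon energy equals work function:
φ = hc/λ₀

Calculating:
φ = (6.626×10⁻³⁴ J·s)(3×10⁸ m/s) / (460.9×10⁻⁹ m)
φ = 2.69 eV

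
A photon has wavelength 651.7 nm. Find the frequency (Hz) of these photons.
4.6002e+14 Hz

Using the wave equation: c = fλ

Solving for frequency:
f = c/λ = (3×10⁸ m/s) / (651.7×10⁻⁹ m)
f = 4.6002e+14 Hz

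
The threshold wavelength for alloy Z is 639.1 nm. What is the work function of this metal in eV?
1.94 eV

At the threshold wavelength, photon energy equals work function:
φ = hc/λ₀

Calculating:
φ = (6.626×10⁻³⁴ J·s)(3×10⁸ m/s) / (639.1×10⁻⁹ m)
φ = 1.94 eV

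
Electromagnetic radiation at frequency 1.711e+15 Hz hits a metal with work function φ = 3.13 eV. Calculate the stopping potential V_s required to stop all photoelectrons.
3.9461 V

The stopping potential V_s satisfies: eV_s = KE_max

First, find KE_max using Einstein's equation:
E_photon = hf = (6.626×10⁻³⁴ J·s)(1.711e+15 Hz) = 7.0761 eV
KE_max = E_photon - φ = 7.0761 - 3.13 = 3.9461 eV

Since eV_s = KE_max:
V_s = KE_max/e = 3.9461 V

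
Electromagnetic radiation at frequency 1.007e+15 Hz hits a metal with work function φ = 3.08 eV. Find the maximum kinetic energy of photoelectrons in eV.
1.0846 eV

Using Einstein's photoelectric equation: KE_max = hf - φ

First, calculate the photon energy:
E_photon = hf = (6.626×10⁻³⁴ J·s)(1.007e+15 Hz)
E_photon = 4.1646 eV

Then, the maximum kinetic energy:
KE_max = E_photon - φ = 4.1646 eV - 3.08 eV = 1.0846 eV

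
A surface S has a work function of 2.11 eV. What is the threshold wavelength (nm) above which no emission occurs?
587.60 nm

The threshold wavelength is when the photon energy equals the work function:
hc/λ₀ = φ

Solving for λ₀:
λ₀ = hc/φ = (6.626×10⁻³⁴ J·s)(3×10⁸ m/s) / (2.11 eV × 1.602×10⁻¹⁹ J/eV)
λ₀ = 587.60 nm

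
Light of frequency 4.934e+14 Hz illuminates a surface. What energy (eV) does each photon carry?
2.0405 eV

Using E = hf:

E = hf = (6.626×10⁻³⁴ J·s)(4.934e+14 Hz)
E = 2.0405 eV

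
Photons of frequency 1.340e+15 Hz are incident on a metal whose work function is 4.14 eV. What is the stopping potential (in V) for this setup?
1.4018 V

The stopping potential V_s satisfies: eV_s = KE_max

First, find KE_max using Einstein's equation:
E_photon = hf = (6.626×10⁻³⁴ J·s)(1.340e+15 Hz) = 5.5418 eV
KE_max = E_photon - φ = 5.5418 - 4.14 = 1.4018 eV

Since eV_s = KE_max:
V_s = KE_max/e = 1.4018 V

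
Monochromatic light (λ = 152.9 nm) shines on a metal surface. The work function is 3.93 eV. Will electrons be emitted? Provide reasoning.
Yes

For photoemission, the photon energy must exceed the work function.

Photon energy: E = hc/λ = 8.1088 eV
Work function: φ = 3.93 eV

Since E_photon (8.1088 eV) > φ (3.93 eV), photoemission WILL occur.
The threshold wavelength is λ₀ = hc/φ = 315.5 nm.
Since 152.9 nm < 315.5 nm, the light has sufficient energy.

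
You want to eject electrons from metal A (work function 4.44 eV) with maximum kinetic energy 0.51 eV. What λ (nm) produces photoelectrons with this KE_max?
250.47 nm

From Einstein's equation: KE_max = hc/λ - φ

Rearranging for λ:
hc/λ = KE_max + φ
λ = hc/(KE_max + φ)

Required photon energy:
E_photon = KE_max + φ = 0.51 + 4.44 = 4.95 eV

Required wavelength:
λ = hc/E_photon = (6.626×10⁻³⁴)(3×10⁸) / (4.95 × 1.602×10⁻¹⁹)
λ = 250.47 nm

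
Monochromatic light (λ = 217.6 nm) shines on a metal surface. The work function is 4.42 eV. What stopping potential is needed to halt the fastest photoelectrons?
1.2778 V

The stopping potential V_s satisfies: eV_s = KE_max

First, find KE_max using Einstein's equation:
E_photon = hc/λ = 5.6978 eV
KE_max = E_photon - φ = 5.6978 - 4.42 = 1.2778 eV

Since eV_s = KE_max:
V_s = KE_max/e = 1.2778 V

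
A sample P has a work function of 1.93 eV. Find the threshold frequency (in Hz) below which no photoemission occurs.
4.6667e+14 Hz

The threshold frequency is when the photon energy equals the work function:
hf₀ = φ

Solving for f₀:
f₀ = φ/h = (1.93 eV × 1.602×10⁻¹⁹ J/eV) / (6.626×10⁻³⁴ J·s)
f₀ = 4.6667e+14 Hz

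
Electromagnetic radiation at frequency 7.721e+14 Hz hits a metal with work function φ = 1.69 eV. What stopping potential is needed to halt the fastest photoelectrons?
1.5031 V

The stopping potential V_s satisfies: eV_s = KE_max

First, find KE_max using Einstein's equation:
E_photon = hf = (6.626×10⁻³⁴ J·s)(7.721e+14 Hz) = 3.1931 eV
KE_max = E_photon - φ = 3.1931 - 1.69 = 1.5031 eV

Since eV_s = KE_max:
V_s = KE_max/e = 1.5031 V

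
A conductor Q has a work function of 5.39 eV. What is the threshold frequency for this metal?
1.3033e+15 Hz

The threshold frequency is when the photon energy equals the work function:
hf₀ = φ

Solving for f₀:
f₀ = φ/h = (5.39 eV × 1.602×10⁻¹⁹ J/eV) / (6.626×10⁻³⁴ J·s)
f₀ = 1.3033e+15 Hz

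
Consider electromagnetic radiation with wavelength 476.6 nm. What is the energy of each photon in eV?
2.6014 eV

Using E = hf = hc/λ:

E = hc/λ = (6.626×10⁻³⁴ J·s)(3×10⁸ m/s) / (476.6×10⁻⁹ m)
E = 2.6014 eV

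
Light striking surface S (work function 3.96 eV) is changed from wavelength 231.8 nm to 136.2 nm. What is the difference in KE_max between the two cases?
3.7543 eV

Using Einstein's equation: KE_max = hc/λ - φ

For λ₁ = 231.8 nm:
KE₁ = hc/λ₁ - φ = 5.3488 - 3.96 = 1.3888 eV

For λ₂ = 136.2 nm:
KE₂ = hc/λ₂ - φ = 9.1031 - 3.96 = 5.1431 eV

Change in KE:
ΔKE = KE₂ - KE₁ = 5.1431 - 1.3888 = 3.7543 eV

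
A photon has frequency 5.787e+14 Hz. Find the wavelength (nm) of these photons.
518.04 nm

Using the wave equation: c = fλ

Solving for wavelength:
λ = c/f = (3×10⁸ m/s) / (5.787e+14 Hz)
λ = 518.04 nm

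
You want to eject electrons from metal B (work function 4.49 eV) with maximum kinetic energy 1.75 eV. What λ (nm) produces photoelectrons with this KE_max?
198.69 nm

From Einstein's equation: KE_max = hc/λ - φ

Rearranging for λ:
hc/λ = KE_max + φ
λ = hc/(KE_max + φ)

Required photon energy:
E_photon = KE_max + φ = 1.75 + 4.49 = 6.24 eV

Required wavelength:
λ = hc/E_photon = (6.626×10⁻³⁴)(3×10⁸) / (6.24 × 1.602×10⁻¹⁹)
λ = 198.69 nm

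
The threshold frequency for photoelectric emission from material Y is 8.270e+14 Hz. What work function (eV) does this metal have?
3.42 eV

At the threshold frequency, photon energy equals work function:
φ = hf₀

Calculating:
φ = (6.626×10⁻³⁴ J·s)(8.270e+14 Hz)
φ = 3.42 eV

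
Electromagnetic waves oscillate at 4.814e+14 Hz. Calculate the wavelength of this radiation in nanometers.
622.75 nm

Using the wave equation: c = fλ

Solving for wavelength:
λ = c/f = (3×10⁸ m/s) / (4.814e+14 Hz)
λ = 622.75 nm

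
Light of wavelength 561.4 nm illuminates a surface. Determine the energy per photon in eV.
2.2085 eV

Using E = hf = hc/λ:

E = hc/λ = (6.626×10⁻³⁴ J·s)(3×10⁸ m/s) / (561.4×10⁻⁹ m)
E = 2.2085 eV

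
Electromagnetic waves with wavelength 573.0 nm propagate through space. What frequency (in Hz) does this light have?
5.2320e+14 Hz

Using the wave equation: c = fλ

Solving for frequency:
f = c/λ = (3×10⁸ m/s) / (573.0×10⁻⁹ m)
f = 5.2320e+14 Hz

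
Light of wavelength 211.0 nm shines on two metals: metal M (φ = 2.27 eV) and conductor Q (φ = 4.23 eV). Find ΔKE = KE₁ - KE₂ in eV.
1.9600 eV

Using KE_max = hc/λ - φ for each metal:

Photon energy: E = hc/λ = 5.8760 eV

For metal M (φ₁ = 2.27 eV):
KE₁ = E - φ₁ = 5.8760 - 2.27 = 3.6060 eV

For conductor Q (φ₂ = 4.23 eV):
KE₂ = E - φ₂ = 5.8760 - 4.23 = 1.6460 eV

Difference:
ΔKE = KE₁ - KE₂ = 3.6060 - 1.6460 = 1.9600 eV

Note: The difference equals the difference in work functions: 4.23 - 2.27 = 1.96 eV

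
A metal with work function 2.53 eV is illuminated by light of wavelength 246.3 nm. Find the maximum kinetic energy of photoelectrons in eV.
2.5039 eV

Using Einstein's photoelectric equation: KE_max = hf - φ = hc/λ - φ

First, calculate the photon energy:
E_photon = hc/λ = (6.626×10⁻³⁴ J·s)(3×10⁸ m/s) / (246.3×10⁻⁹ m)
E_photon = 5.0339 eV

Then, the maximum kinetic energy:
KE_max = E_photon - φ = 5.0339 eV - 2.53 eV = 2.5039 eV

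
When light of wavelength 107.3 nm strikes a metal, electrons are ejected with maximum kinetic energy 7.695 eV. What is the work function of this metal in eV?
3.86 eV

From Einstein's photoelectric equation: KE_max = hf - φ = hc/λ - φ

Rearranging for φ:
φ = hc/λ - KE_max

Calculate photon energy:
E_photon = hc/λ = 11.5549 eV

Therefore:
φ = 11.5549 - 7.695 = 3.86 eV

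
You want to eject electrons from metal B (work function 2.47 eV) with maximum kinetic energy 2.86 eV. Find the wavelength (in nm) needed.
232.62 nm

From Einstein's equation: KE_max = hc/λ - φ

Rearranging for λ:
hc/λ = KE_max + φ
λ = hc/(KE_max + φ)

Required photon energy:
E_photon = KE_max + φ = 2.86 + 2.47 = 5.33 eV

Required wavelength:
λ = hc/E_photon = (6.626×10⁻³⁴)(3×10⁸) / (5.33 × 1.602×10⁻¹⁹)
λ = 232.62 nm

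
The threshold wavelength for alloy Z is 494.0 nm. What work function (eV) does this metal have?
2.51 eV

At the threshold wavelength, photon energy equals work function:
φ = hc/λ₀

Calculating:
φ = (6.626×10⁻³⁴ J·s)(3×10⁸ m/s) / (494.0×10⁻⁹ m)
φ = 2.51 eV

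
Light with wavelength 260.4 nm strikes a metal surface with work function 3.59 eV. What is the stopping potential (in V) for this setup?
1.1713 V

The stopping potential V_s satisfies: eV_s = KE_max

First, find KE_max using Einstein's equation:
E_photon = hc/λ = 4.7613 eV
KE_max = E_photon - φ = 4.7613 - 3.59 = 1.1713 eV

Since eV_s = KE_max:
V_s = KE_max/e = 1.1713 V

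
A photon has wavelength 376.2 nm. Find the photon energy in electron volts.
3.2957 eV

Using E = hf = hc/λ:

E = hc/λ = (6.626×10⁻³⁴ J·s)(3×10⁸ m/s) / (376.2×10⁻⁹ m)
E = 3.2957 eV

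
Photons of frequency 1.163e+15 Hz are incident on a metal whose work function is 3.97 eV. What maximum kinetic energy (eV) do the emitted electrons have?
0.8398 eV

Using Einstein's photoelectric equation: KE_max = hf - φ

First, calculate the photon energy:
E_photon = hf = (6.626×10⁻³⁴ J·s)(1.163e+15 Hz)
E_photon = 4.8098 eV

Then, the maximum kinetic energy:
KE_max = E_photon - φ = 4.8098 eV - 3.97 eV = 0.8398 eV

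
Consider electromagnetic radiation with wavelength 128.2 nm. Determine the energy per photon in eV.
9.6712 eV

Using E = hf = hc/λ:

E = hc/λ = (6.626×10⁻³⁴ J·s)(3×10⁸ m/s) / (128.2×10⁻⁹ m)
E = 9.6712 eV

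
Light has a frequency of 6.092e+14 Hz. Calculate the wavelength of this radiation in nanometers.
492.11 nm

Using the wave equation: c = fλ

Solving for wavelength:
λ = c/f = (3×10⁸ m/s) / (6.092e+14 Hz)
λ = 492.11 nm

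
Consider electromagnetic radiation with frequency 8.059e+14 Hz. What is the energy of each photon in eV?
3.3329 eV

Using E = hf:

E = hf = (6.626×10⁻³⁴ J·s)(8.059e+14 Hz)
E = 3.3329 eV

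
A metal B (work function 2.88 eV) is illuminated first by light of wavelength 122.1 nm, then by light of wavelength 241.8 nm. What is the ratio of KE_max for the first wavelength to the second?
3.2366

Using Einstein's equation: KE_max = hc/λ - φ

For λ₁ = 122.1 nm:
E₁ = hc/λ₁ = 10.1543 eV
KE₁ = E₁ - φ = 10.1543 - 2.88 = 7.2743 eV

For λ₂ = 241.8 nm:
E₂ = hc/λ₂ = 5.1276 eV
KE₂ = E₂ - φ = 5.1276 - 2.88 = 2.2476 eV

Ratio: KE₁/KE₂ = 7.2743/2.2476 = 3.2366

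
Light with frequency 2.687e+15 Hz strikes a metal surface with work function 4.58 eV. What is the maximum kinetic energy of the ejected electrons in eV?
6.5325 eV

Using Einstein's photoelectric equation: KE_max = hf - φ

First, calculate the photon energy:
E_photon = hf = (6.626×10⁻³⁴ J·s)(2.687e+15 Hz)
E_photon = 11.1125 eV

Then, the maximum kinetic energy:
KE_max = E_photon - φ = 11.1125 eV - 4.58 eV = 6.5325 eV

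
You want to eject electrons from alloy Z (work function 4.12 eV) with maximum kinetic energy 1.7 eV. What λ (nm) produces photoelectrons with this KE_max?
213.03 nm

From Einstein's equation: KE_max = hc/λ - φ

Rearranging for λ:
hc/λ = KE_max + φ
λ = hc/(KE_max + φ)

Required photon energy:
E_photon = KE_max + φ = 1.7 + 4.12 = 5.82 eV

Required wavelength:
λ = hc/E_photon = (6.626×10⁻³⁴)(3×10⁸) / (5.82 × 1.602×10⁻¹⁹)
λ = 213.03 nm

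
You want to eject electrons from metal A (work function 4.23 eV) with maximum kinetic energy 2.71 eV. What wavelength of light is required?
178.65 nm

From Einstein's equation: KE_max = hc/λ - φ

Rearranging for λ:
hc/λ = KE_max + φ
λ = hc/(KE_max + φ)

Required photon energy:
E_photon = KE_max + φ = 2.71 + 4.23 = 6.94 eV

Required wavelength:
λ = hc/E_photon = (6.626×10⁻³⁴)(3×10⁸) / (6.94 × 1.602×10⁻¹⁹)
λ = 178.65 nm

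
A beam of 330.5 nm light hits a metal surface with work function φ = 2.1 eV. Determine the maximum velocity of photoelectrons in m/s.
7.6217e+05 m/s

First, find the maximum kinetic energy:
E_photon = hc/λ = 3.7514 eV
KE_max = E_photon - φ = 3.7514 - 2.1 = 1.6514 eV

Convert to Joules: KE_max = 1.6514 × 1.602×10⁻¹⁹ J = 2.6459e-19 J

Then use KE = ½mv² to find velocity:
v = √(2·KE/m) = √(2 × 2.6459e-19 J / 9.109e-31 kg)
v = 7.6217e+05 m/s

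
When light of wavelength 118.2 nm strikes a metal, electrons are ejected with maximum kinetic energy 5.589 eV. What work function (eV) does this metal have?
4.90 eV

From Einstein's photoelectric equation: KE_max = hf - φ = hc/λ - φ

Rearranging for φ:
φ = hc/λ - KE_max

Calculate photon energy:
E_photon = hc/λ = 10.4894 eV

Therefore:
φ = 10.4894 - 5.589 = 4.90 eV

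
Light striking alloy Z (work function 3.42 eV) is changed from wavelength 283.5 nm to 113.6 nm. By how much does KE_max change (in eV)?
6.5408 eV

Using Einstein's equation: KE_max = hc/λ - φ

For λ₁ = 283.5 nm:
KE₁ = hc/λ₁ - φ = 4.3733 - 3.42 = 0.9533 eV

For λ₂ = 113.6 nm:
KE₂ = hc/λ₂ - φ = 10.9141 - 3.42 = 7.4941 eV

Change in KE:
ΔKE = KE₂ - KE₁ = 7.4941 - 0.9533 = 6.5408 eV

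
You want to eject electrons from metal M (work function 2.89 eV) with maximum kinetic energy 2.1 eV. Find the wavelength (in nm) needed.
248.47 nm

From Einstein's equation: KE_max = hc/λ - φ

Rearranging for λ:
hc/λ = KE_max + φ
λ = hc/(KE_max + φ)

Required photon energy:
E_photon = KE_max + φ = 2.1 + 2.89 = 4.99 eV

Required wavelength:
λ = hc/E_photon = (6.626×10⁻³⁴)(3×10⁸) / (4.99 × 1.602×10⁻¹⁹)
λ = 248.47 nm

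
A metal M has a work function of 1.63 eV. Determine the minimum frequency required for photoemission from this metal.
3.9413e+14 Hz

The threshold frequency is when the photon energy equals the work function:
hf₀ = φ

Solving for f₀:
f₀ = φ/h = (1.63 eV × 1.602×10⁻¹⁹ J/eV) / (6.626×10⁻³⁴ J·s)
f₀ = 3.9413e+14 Hz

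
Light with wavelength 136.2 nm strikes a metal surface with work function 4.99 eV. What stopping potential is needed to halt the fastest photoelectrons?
4.1131 V

The stopping potential V_s satisfies: eV_s = KE_max

First, find KE_max using Einstein's equation:
E_photon = hc/λ = 9.1031 eV
KE_max = E_photon - φ = 9.1031 - 4.99 = 4.1131 eV

Since eV_s = KE_max:
V_s = KE_max/e = 4.1131 V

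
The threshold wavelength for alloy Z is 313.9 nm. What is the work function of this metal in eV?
3.95 eV

At the threshold wavelength, photon energy equals work function:
φ = hc/λ₀

Calculating:
φ = (6.626×10⁻³⁴ J·s)(3×10⁸ m/s) / (313.9×10⁻⁹ m)
φ = 3.95 eV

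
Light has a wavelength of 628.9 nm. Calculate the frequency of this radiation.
4.7669e+14 Hz

Using the wave equation: c = fλ

Solving for frequency:
f = c/λ = (3×10⁸ m/s) / (628.9×10⁻⁹ m)
f = 4.7669e+14 Hz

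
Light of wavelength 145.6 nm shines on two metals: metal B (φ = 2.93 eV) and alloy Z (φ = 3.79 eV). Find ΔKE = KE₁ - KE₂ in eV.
0.8600 eV

Using KE_max = hc/λ - φ for each metal:

Photon energy: E = hc/λ = 8.5154 eV

For metal B (φ₁ = 2.93 eV):
KE₁ = E - φ₁ = 8.5154 - 2.93 = 5.5854 eV

For alloy Z (φ₂ = 3.79 eV):
KE₂ = E - φ₂ = 8.5154 - 3.79 = 4.7254 eV

Difference:
ΔKE = KE₁ - KE₂ = 5.5854 - 4.7254 = 0.8600 eV

Note: The difference equals the difference in work functions: 3.79 - 2.93 = 0.86 eV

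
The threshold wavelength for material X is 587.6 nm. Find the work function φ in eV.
2.11 eV

At the threshold wavelength, photon energy equals work function:
φ = hc/λ₀

Calculating:
φ = (6.626×10⁻³⁴ J·s)(3×10⁸ m/s) / (587.6×10⁻⁹ m)
φ = 2.11 eV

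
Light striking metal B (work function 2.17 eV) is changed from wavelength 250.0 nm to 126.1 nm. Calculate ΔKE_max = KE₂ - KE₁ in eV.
4.8728 eV

Using Einstein's equation: KE_max = hc/λ - φ

For λ₁ = 250.0 nm:
KE₁ = hc/λ₁ - φ = 4.9594 - 2.17 = 2.7894 eV

For λ₂ = 126.1 nm:
KE₂ = hc/λ₂ - φ = 9.8322 - 2.17 = 7.6622 eV

Change in KE:
ΔKE = KE₂ - KE₁ = 7.6622 - 2.7894 = 4.8728 eV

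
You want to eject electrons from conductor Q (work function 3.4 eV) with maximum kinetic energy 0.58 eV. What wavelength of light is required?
311.52 nm

From Einstein's equation: KE_max = hc/λ - φ

Rearranging for λ:
hc/λ = KE_max + φ
λ = hc/(KE_max + φ)

Required photon energy:
E_photon = KE_max + φ = 0.58 + 3.4 = 3.98 eV

Required wavelength:
λ = hc/E_photon = (6.626×10⁻³⁴)(3×10⁸) / (3.98 × 1.602×10⁻¹⁹)
λ = 311.52 nm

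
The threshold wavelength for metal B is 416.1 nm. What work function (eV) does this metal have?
2.98 eV

At the threshold wavelength, photon energy equals work function:
φ = hc/λ₀

Calculating:
φ = (6.626×10⁻³⁴ J·s)(3×10⁸ m/s) / (416.1×10⁻⁹ m)
φ = 2.98 eV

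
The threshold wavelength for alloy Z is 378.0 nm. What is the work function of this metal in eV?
3.28 eV

At the threshold wavelength, photon energy equals work function:
φ = hc/λ₀

Calculating:
φ = (6.626×10⁻³⁴ J·s)(3×10⁸ m/s) / (378.0×10⁻⁹ m)
φ = 3.28 eV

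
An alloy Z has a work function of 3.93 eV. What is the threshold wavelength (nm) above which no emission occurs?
315.48 nm

The threshold wavelength is when the photon energy equals the work function:
hc/λ₀ = φ

Solving for λ₀:
λ₀ = hc/φ = (6.626×10⁻³⁴ J·s)(3×10⁸ m/s) / (3.93 eV × 1.602×10⁻¹⁹ J/eV)
λ₀ = 315.48 nm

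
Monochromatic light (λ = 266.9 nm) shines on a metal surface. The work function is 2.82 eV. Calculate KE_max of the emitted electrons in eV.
1.8253 eV

Using Einstein's photoelectric equation: KE_max = hf - φ = hc/λ - φ

First, calculate the photon energy:
E_photon = hc/λ = (6.626×10⁻³⁴ J·s)(3×10⁸ m/s) / (266.9×10⁻⁹ m)
E_photon = 4.6453 eV

Then, the maximum kinetic energy:
KE_max = E_photon - φ = 4.6453 eV - 2.82 eV = 1.8253 eV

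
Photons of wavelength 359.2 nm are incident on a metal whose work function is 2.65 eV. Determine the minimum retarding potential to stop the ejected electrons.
0.8017 V

The stopping potential V_s satisfies: eV_s = KE_max

First, find KE_max using Einstein's equation:
E_photon = hc/λ = 3.4517 eV
KE_max = E_photon - φ = 3.4517 - 2.65 = 0.8017 eV

Since eV_s = KE_max:
V_s = KE_max/e = 0.8017 V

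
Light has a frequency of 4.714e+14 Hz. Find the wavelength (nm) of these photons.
635.96 nm

Using the wave equation: c = fλ

Solving for wavelength:
λ = c/f = (3×10⁸ m/s) / (4.714e+14 Hz)
λ = 635.96 nm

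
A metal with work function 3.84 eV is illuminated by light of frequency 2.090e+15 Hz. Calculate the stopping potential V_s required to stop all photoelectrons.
4.8035 V

The stopping potential V_s satisfies: eV_s = KE_max

First, find KE_max using Einstein's equation:
E_photon = hf = (6.626×10⁻³⁴ J·s)(2.090e+15 Hz) = 8.6435 eV
KE_max = E_photon - φ = 8.6435 - 3.84 = 4.8035 eV

Since eV_s = KE_max:
V_s = KE_max/e = 4.8035 V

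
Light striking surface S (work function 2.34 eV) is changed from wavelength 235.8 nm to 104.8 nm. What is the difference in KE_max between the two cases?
6.5725 eV

Using Einstein's equation: KE_max = hc/λ - φ

For λ₁ = 235.8 nm:
KE₁ = hc/λ₁ - φ = 5.2580 - 2.34 = 2.9180 eV

For λ₂ = 104.8 nm:
KE₂ = hc/λ₂ - φ = 11.8306 - 2.34 = 9.4906 eV

Change in KE:
ΔKE = KE₂ - KE₁ = 9.4906 - 2.9180 = 6.5725 eV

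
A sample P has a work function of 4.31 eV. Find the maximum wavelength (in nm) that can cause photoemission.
287.67 nm

The threshold wavelength is when the photon energy equals the work function:
hc/λ₀ = φ

Solving for λ₀:
λ₀ = hc/φ = (6.626×10⁻³⁴ J·s)(3×10⁸ m/s) / (4.31 eV × 1.602×10⁻¹⁹ J/eV)
λ₀ = 287.67 nm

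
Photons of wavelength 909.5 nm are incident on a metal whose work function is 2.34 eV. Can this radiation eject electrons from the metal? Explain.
No

For photoemission, the photon energy must exceed the work function.

Photon energy: E = hc/λ = 1.3632 eV
Work function: φ = 2.34 eV

Since E_photon (1.3632 eV) < φ (2.34 eV), photoemission will NOT occur.
The threshold wavelength is λ₀ = hc/φ = 529.8 nm.
Since 909.5 nm > 529.8 nm, the photons lack sufficient energy.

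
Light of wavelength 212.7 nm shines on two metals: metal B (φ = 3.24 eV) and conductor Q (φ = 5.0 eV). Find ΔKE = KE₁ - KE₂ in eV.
1.7600 eV

Using KE_max = hc/λ - φ for each metal:

Photon energy: E = hc/λ = 5.8291 eV

For metal B (φ₁ = 3.24 eV):
KE₁ = E - φ₁ = 5.8291 - 3.24 = 2.5891 eV

For conductor Q (φ₂ = 5.0 eV):
KE₂ = E - φ₂ = 5.8291 - 5.0 = 0.8291 eV

Difference:
ΔKE = KE₁ - KE₂ = 2.5891 - 0.8291 = 1.7600 eV

Note: The difference equals the difference in work functions: 5.0 - 3.24 = 1.76 eV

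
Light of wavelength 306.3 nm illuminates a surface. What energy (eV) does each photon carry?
4.0478 eV

Using E = hf = hc/λ:

E = hc/λ = (6.626×10⁻³⁴ J·s)(3×10⁸ m/s) / (306.3×10⁻⁹ m)
E = 4.0478 eV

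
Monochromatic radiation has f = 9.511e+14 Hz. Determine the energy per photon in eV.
3.9334 eV

Using E = hf:

E = hf = (6.626×10⁻³⁴ J·s)(9.511e+14 Hz)
E = 3.9334 eV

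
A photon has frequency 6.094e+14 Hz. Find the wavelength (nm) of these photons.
491.95 nm

Using the wave equation: c = fλ

Solving for wavelength:
λ = c/f = (3×10⁸ m/s) / (6.094e+14 Hz)
λ = 491.95 nm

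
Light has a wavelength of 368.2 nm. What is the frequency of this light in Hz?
8.1421e+14 Hz

Using the wave equation: c = fλ

Solving for frequency:
f = c/λ = (3×10⁸ m/s) / (368.2×10⁻⁹ m)
f = 8.1421e+14 Hz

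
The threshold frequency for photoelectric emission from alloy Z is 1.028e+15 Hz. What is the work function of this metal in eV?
4.25 eV

At the threshold frequency, photon energy equals work function:
φ = hf₀

Calculating:
φ = (6.626×10⁻³⁴ J·s)(1.028e+15 Hz)
φ = 4.25 eV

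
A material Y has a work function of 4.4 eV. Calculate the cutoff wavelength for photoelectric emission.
281.78 nm

The threshold wavelength is when the photon energy equals the work function:
hc/λ₀ = φ

Solving for λ₀:
λ₀ = hc/φ = (6.626×10⁻³⁴ J·s)(3×10⁸ m/s) / (4.4 eV × 1.602×10⁻¹⁹ J/eV)
λ₀ = 281.78 nm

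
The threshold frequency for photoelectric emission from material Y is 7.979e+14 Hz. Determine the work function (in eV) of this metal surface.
3.30 eV

At the threshold frequency, photon energy equals work function:
φ = hf₀

Calculating:
φ = (6.626×10⁻³⁴ J·s)(7.979e+14 Hz)
φ = 3.30 eV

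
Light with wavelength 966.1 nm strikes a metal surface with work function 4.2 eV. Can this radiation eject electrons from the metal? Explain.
No

For photoemission, the photon energy must exceed the work function.

Photon energy: E = hc/λ = 1.2833 eV
Work function: φ = 4.2 eV

Since E_photon (1.2833 eV) < φ (4.2 eV), photoemission will NOT occur.
The threshold wavelength is λ₀ = hc/φ = 295.2 nm.
Since 966.1 nm > 295.2 nm, the photons lack sufficient energy.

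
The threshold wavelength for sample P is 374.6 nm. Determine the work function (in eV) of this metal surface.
3.31 eV

At the threshold wavelength, photon energy equals work function:
φ = hc/λ₀

Calculating:
φ = (6.626×10⁻³⁴ J·s)(3×10⁸ m/s) / (374.6×10⁻⁹ m)
φ = 3.31 eV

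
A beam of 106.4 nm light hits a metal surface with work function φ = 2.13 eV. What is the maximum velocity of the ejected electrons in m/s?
1.8302e+06 m/s

First, find the maximum kinetic energy:
E_photon = hc/λ = 11.6527 eV
KE_max = E_photon - φ = 11.6527 - 2.13 = 9.5227 eV

Convert to Joules: KE_max = 9.5227 × 1.602×10⁻¹⁹ J = 1.5257e-18 J

Then use KE = ½mv² to find velocity:
v = √(2·KE/m) = √(2 × 1.5257e-18 J / 9.109e-31 kg)
v = 1.8302e+06 m/s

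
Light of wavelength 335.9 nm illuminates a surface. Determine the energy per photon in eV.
3.6911 eV

Using E = hf = hc/λ:

E = hc/λ = (6.626×10⁻³⁴ J·s)(3×10⁸ m/s) / (335.9×10⁻⁹ m)
E = 3.6911 eV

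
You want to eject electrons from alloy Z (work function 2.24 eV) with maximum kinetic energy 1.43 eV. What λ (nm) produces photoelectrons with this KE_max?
337.83 nm

From Einstein's equation: KE_max = hc/λ - φ

Rearranging for λ:
hc/λ = KE_max + φ
λ = hc/(KE_max + φ)

Required photon energy:
E_photon = KE_max + φ = 1.43 + 2.24 = 3.67 eV

Required wavelength:
λ = hc/E_photon = (6.626×10⁻³⁴)(3×10⁸) / (3.67 × 1.602×10⁻¹⁹)
λ = 337.83 nm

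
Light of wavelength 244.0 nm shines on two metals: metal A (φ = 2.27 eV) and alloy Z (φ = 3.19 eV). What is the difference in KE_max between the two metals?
0.9200 eV

Using KE_max = hc/λ - φ for each metal:

Photon energy: E = hc/λ = 5.0813 eV

For metal A (φ₁ = 2.27 eV):
KE₁ = E - φ₁ = 5.0813 - 2.27 = 2.8113 eV

For alloy Z (φ₂ = 3.19 eV):
KE₂ = E - φ₂ = 5.0813 - 3.19 = 1.8913 eV

Difference:
ΔKE = KE₁ - KE₂ = 2.8113 - 1.8913 = 0.9200 eV

Note: The difference equals the difference in work functions: 3.19 - 2.27 = 0.92 eV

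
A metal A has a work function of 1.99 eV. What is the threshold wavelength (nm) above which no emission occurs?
623.04 nm

The threshold wavelength is when the photon energy equals the work function:
hc/λ₀ = φ

Solving for λ₀:
λ₀ = hc/φ = (6.626×10⁻³⁴ J·s)(3×10⁸ m/s) / (1.99 eV × 1.602×10⁻¹⁹ J/eV)
λ₀ = 623.04 nm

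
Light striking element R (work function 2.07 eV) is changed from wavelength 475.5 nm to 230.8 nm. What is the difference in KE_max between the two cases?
2.7645 eV

Using Einstein's equation: KE_max = hc/λ - φ

For λ₁ = 475.5 nm:
KE₁ = hc/λ₁ - φ = 2.6074 - 2.07 = 0.5374 eV

For λ₂ = 230.8 nm:
KE₂ = hc/λ₂ - φ = 5.3719 - 2.07 = 3.3019 eV

Change in KE:
ΔKE = KE₂ - KE₁ = 3.3019 - 0.5374 = 2.7645 eV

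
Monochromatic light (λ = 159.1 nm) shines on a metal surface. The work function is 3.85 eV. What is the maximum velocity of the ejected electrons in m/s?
1.1777e+06 m/s

First, find the maximum kinetic energy:
E_photon = hc/λ = 7.7928 eV
KE_max = E_photon - φ = 7.7928 - 3.85 = 3.9428 eV

Convert to Joules: KE_max = 3.9428 × 1.602×10⁻¹⁹ J = 6.3171e-19 J

Then use KE = ½mv² to find velocity:
v = √(2·KE/m) = √(2 × 6.3171e-19 J / 9.109e-31 kg)
v = 1.1777e+06 m/s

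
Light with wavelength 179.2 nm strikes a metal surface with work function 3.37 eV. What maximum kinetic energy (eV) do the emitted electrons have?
3.5488 eV

Using Einstein's photoelectric equation: KE_max = hf - φ = hc/λ - φ

First, calculate the photon energy:
E_photon = hc/λ = (6.626×10⁻³⁴ J·s)(3×10⁸ m/s) / (179.2×10⁻⁹ m)
E_photon = 6.9188 eV

Then, the maximum kinetic energy:
KE_max = E_photon - φ = 6.9188 eV - 3.37 eV = 3.5488 eV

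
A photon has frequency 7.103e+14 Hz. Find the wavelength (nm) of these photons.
422.06 nm

Using the wave equation: c = fλ

Solving for wavelength:
λ = c/f = (3×10⁸ m/s) / (7.103e+14 Hz)
λ = 422.06 nm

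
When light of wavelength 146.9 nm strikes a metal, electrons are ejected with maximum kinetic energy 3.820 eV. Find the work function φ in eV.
4.62 eV

From Einstein's photoelectric equation: KE_max = hf - φ = hc/λ - φ

Rearranging for φ:
φ = hc/λ - KE_max

Calculate photon energy:
E_photon = hc/λ = 8.4400 eV

Therefore:
φ = 8.4400 - 3.820 = 4.62 eV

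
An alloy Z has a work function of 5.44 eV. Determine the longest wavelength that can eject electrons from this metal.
227.91 nm

The threshold wavelength is when the photon energy equals the work function:
hc/λ₀ = φ

Solving for λ₀:
λ₀ = hc/φ = (6.626×10⁻³⁴ J·s)(3×10⁸ m/s) / (5.44 eV × 1.602×10⁻¹⁹ J/eV)
λ₀ = 227.91 nm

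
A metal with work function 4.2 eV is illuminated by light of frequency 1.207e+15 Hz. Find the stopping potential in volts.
0.7918 V

The stopping potential V_s satisfies: eV_s = KE_max

First, find KE_max using Einstein's equation:
E_photon = hf = (6.626×10⁻³⁴ J·s)(1.207e+15 Hz) = 4.9918 eV
KE_max = E_photon - φ = 4.9918 - 4.2 = 0.7918 eV

Since eV_s = KE_max:
V_s = KE_max/e = 0.7918 V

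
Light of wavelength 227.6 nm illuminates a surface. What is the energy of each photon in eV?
5.4475 eV

Using E = hf = hc/λ:

E = hc/λ = (6.626×10⁻³⁴ J·s)(3×10⁸ m/s) / (227.6×10⁻⁹ m)
E = 5.4475 eV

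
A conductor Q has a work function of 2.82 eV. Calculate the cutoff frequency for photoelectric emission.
6.8187e+14 Hz

The threshold frequency is when the photon energy equals the work function:
hf₀ = φ

Solving for f₀:
f₀ = φ/h = (2.82 eV × 1.602×10⁻¹⁹ J/eV) / (6.626×10⁻³⁴ J·s)
f₀ = 6.8187e+14 Hz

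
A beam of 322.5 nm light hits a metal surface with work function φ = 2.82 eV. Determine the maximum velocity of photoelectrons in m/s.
6.0031e+05 m/s

First, find the maximum kinetic energy:
E_photon = hc/λ = 3.8445 eV
KE_max = E_photon - φ = 3.8445 - 2.82 = 1.0245 eV

Convert to Joules: KE_max = 1.0245 × 1.602×10⁻¹⁹ J = 1.6414e-19 J

Then use KE = ½mv² to find velocity:
v = √(2·KE/m) = √(2 × 1.6414e-19 J / 9.109e-31 kg)
v = 6.0031e+05 m/s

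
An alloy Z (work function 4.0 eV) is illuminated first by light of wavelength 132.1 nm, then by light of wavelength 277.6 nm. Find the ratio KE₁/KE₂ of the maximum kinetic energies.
11.5500

Using Einstein's equation: KE_max = hc/λ - φ

For λ₁ = 132.1 nm:
E₁ = hc/λ₁ = 9.3856 eV
KE₁ = E₁ - φ = 9.3856 - 4.0 = 5.3856 eV

For λ₂ = 277.6 nm:
E₂ = hc/λ₂ = 4.4663 eV
KE₂ = E₂ - φ = 4.4663 - 4.0 = 0.4663 eV

Ratio: KE₁/KE₂ = 5.3856/0.4663 = 11.5500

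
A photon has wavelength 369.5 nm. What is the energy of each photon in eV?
3.3555 eV

Using E = hf = hc/λ:

E = hc/λ = (6.626×10⁻³⁴ J·s)(3×10⁸ m/s) / (369.5×10⁻⁹ m)
E = 3.3555 eV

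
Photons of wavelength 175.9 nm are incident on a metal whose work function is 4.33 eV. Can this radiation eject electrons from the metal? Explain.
Yes

For photoemission, the photon energy must exceed the work function.

Photon energy: E = hc/λ = 7.0486 eV
Work function: φ = 4.33 eV

Since E_photon (7.0486 eV) > φ (4.33 eV), photoemission WILL occur.
The threshold wavelength is λ₀ = hc/φ = 286.3 nm.
Since 175.9 nm < 286.3 nm, the light has sufficient energy.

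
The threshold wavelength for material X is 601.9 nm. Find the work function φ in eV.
2.06 eV

At the threshold wavelength, photon energy equals work function:
φ = hc/λ₀

Calculating:
φ = (6.626×10⁻³⁴ J·s)(3×10⁸ m/s) / (601.9×10⁻⁹ m)
φ = 2.06 eV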